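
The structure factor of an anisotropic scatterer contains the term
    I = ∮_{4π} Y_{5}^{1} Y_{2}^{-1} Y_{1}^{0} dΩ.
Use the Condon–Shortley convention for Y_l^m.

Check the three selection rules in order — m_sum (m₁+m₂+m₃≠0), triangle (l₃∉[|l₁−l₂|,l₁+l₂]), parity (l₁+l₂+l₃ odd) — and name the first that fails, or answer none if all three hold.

azimuthal sum: 1 − 1 + 0 = 0  ✓
3 ≤ 1 ≤ 7 (triangle on l)  ✗
L = 5 + 2 + 1 = 8 (even)

triangle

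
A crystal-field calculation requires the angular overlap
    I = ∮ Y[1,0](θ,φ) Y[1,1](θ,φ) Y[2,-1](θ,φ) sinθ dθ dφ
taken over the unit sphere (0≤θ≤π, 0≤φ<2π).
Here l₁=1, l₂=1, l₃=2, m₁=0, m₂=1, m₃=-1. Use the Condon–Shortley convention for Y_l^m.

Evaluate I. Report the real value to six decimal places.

Checks pass: Σm=0; 4 even; l₃=2∈[0,2].
(2·1+1)(2·1+1)(2·2+1) = 45
Δ: 0! 2! 2! / 5! → 1/30
sum: t=0:+1/1 = 1/1
3j²(1 1 2; 0 0 0) = Δ·Π!·Σ² = 2/15  (sign +1)
sum: t=0:+1/2 = 1/2
3j²(1 1 2; 0 1 -1) = Δ·Π!·Σ² = 1/10  (sign -1)
combine: 4πI² = 45·2/15·1/10 = 3/5
take √, sign -1: I = -0.21850969

-0.218510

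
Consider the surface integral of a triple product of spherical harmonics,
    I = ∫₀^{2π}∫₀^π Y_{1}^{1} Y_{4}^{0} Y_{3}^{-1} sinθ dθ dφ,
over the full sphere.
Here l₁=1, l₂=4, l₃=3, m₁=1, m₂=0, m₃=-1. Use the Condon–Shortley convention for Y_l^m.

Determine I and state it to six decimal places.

Rules hold: Σm=0, L=8 even, 3≤3≤5.
N = 3·9·7 = 189
Δ = 2!·0!·6!/9! = 1/252
Racah Σ t=1..1: t=1:−1/36 = -1/36
⇒ 3j(1 4 3; 0 0 0)² = 4/63, sgn +1
Racah Σ t=0..0: t=0:+1/96 = 1/96
⇒ 3j(1 4 3; 1 0 -1)² = 1/42, sgn +1
4πI² = N·(3j₀)²·(3jₘ)² = 2/7
I = +1·√(0.285714/4π) = 0.15078601

0.150786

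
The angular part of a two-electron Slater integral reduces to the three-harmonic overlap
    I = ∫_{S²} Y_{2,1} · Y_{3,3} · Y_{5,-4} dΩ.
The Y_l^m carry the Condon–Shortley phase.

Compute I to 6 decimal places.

0.219610

Rules hold: Σm=0, L=10 even, 1≤5≤5.
N = 5·7·11 = 385
Δ = 0!·4!·6!/11! = 1/2310
Racah Σ t=0..0: t=0:+1/144 = 1/144
⇒ 3j(2 3 5; 0 0 0)² = 10/231, sgn -1
Racah Σ t=0..0: t=0:+1/4320 = 1/4320
⇒ 3j(2 3 5; 1 3 -4)² = 2/55, sgn -1
4πI² = N·(3j₀)²·(3jₘ)² = 20/33
I = +1·√(0.606061/4π) = 0.21961050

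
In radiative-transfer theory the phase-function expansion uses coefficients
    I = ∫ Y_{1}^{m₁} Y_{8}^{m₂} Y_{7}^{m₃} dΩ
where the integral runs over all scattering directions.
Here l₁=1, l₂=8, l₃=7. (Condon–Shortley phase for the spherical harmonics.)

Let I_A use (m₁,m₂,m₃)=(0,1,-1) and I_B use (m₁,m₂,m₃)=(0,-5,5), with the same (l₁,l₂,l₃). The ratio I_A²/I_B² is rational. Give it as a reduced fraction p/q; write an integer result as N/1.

21/13

l's match ⇒ only the (l;m) 3-j factors differ between A and B.
A: triangle coeff Δ(1,8,7) = 1/2040; Σ_t [1,1]: t=1:−1/29030400 = -1/29030400; (3j)²=21/680 [(1 8 7; 0 1 -1)], sign=-1
B: triangle coeff Δ(1,8,7) = 1/2040; Σ_t [1,1]: t=1:−1/958003200 = -1/958003200; (3j)²=13/680 [(1 8 7; 0 -5 5)], sign=-1
I_A²/I_B² = (21/680)/(13/680) = 21/13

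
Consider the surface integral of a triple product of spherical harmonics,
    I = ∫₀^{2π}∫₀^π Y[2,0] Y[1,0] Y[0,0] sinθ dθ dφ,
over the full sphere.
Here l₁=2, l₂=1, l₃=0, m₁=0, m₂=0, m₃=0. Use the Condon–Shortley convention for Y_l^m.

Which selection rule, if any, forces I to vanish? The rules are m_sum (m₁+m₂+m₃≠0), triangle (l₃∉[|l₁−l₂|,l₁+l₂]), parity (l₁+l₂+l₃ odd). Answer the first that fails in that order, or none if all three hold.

Σmᵢ = 0  ✓
l₃∈[|l₁−l₂|,l₁+l₂]=[1,3], have l₃=0  ✗
Σlᵢ = 3 ⇒ odd

triangle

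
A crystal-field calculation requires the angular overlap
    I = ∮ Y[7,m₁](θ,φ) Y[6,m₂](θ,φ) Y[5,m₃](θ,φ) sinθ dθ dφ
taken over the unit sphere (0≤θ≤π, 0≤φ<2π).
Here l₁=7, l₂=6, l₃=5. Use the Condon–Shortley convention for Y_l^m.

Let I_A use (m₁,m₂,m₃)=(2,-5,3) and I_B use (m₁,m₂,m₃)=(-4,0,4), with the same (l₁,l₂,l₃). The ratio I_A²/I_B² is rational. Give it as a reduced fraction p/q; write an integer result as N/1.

Shared (l₁,l₂,l₃)=(7,6,5): N and (l;000)² cancel in I_A²/I_B².
A: Δ = 8!·6!·4!/19! = 1/174594420; Racah Σ t=0..1: t=0:+1/29030400 t=1:−1/5806080 = -1/7257600; ⇒ 3j(7 6 5; 2 -5 3)² = 64/4199, sgn -1
B: Δ = 8!·6!·4!/19! = 1/174594420; Racah Σ t=5..6: t=5:−1/3110400 t=6:+1/4147200 = -1/12441600; ⇒ 3j(7 6 5; -4 0 4)² = 7/4199, sgn +1
I_A²/I_B² = (64/4199)/(7/4199) = 64/7

64/7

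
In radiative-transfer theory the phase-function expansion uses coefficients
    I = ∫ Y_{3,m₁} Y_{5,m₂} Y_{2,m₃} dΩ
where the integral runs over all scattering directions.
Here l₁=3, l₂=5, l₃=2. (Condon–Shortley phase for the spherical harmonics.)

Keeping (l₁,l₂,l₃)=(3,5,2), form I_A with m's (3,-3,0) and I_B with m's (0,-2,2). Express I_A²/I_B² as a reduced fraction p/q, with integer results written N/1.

Same 3,5,2: normalisation and zero-m 3j drop out of the ratio.
A: Δ: 6! 0! 4! / 11! → 1/2310; sum: t=0:+1/2880 = 1/2880; 3j²(3 5 2; 3 -3 0) = Δ·Π!·Σ² = 2/165  (sign +1)
B: Δ: 6! 0! 4! / 11! → 1/2310; sum: t=3:−1/864 = -1/864; 3j²(3 5 2; 0 -2 2) = Δ·Π!·Σ² = 1/66  (sign -1)
I_A²/I_B² = (2/165)/(1/66) = 4/5

4/5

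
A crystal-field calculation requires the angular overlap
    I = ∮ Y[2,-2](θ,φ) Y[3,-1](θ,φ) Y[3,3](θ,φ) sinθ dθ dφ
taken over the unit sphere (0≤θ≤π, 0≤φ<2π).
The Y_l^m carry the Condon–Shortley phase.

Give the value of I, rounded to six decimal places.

m-sum 0 ✓  L=8 even ✓  1≤3≤5 ✓
Π(2lᵢ+1) = 5×7×7 = 245
triangle coeff Δ(2,3,3) = 1/3780
Σ_t [0,2]: t=0:+1/24 t=1:−1/4 t=2:+1/24 = -1/6
(3j)²=4/105 [(2 3 3; 0 0 0)], sign=+1
Σ_t [2,2]: t=2:+1/96 = 1/96
(3j)²=1/42 [(2 3 3; -2 -1 3)], sign=+1
⇒ 4πI² = 2/9
I = (+1)√(2/9/(4π)) = 0.13298076

0.132981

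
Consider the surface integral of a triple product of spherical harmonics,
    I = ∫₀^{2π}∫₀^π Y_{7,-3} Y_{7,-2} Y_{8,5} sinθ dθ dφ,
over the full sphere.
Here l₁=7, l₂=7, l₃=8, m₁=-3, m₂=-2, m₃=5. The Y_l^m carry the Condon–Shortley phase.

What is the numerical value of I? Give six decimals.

-0.057155

Rules hold: Σm=0, L=22 even, 0≤8≤14.
N = 15·15·17 = 3825
Δ = 6!·8!·8!/23! = 1/22086194130
Racah Σ t=0..6: t=0:+1/18289152000 t=1:−1/248832000 t=2:+1/24883200 t=3:−1/11943936 t=4:+1/24883200 t=5:−1/248832000 t=6:+1/18289152000 = -11/975421440
⇒ 3j(7 7 8; 0 0 0)² = 1750/289731, sgn -1
Racah Σ t=2..5: t=2:+1/1393459200 t=3:−1/261273600 t=4:+1/348364800 t=5:−1/3483648000 = -11/20901888000
⇒ 3j(7 7 8; -3 -2 5)² = 66/37145, sgn +1
4πI² = N·(3j₀)²·(3jₘ)² = 1732500/42204149
I = -1·√(0.0410505/4π) = -0.05715499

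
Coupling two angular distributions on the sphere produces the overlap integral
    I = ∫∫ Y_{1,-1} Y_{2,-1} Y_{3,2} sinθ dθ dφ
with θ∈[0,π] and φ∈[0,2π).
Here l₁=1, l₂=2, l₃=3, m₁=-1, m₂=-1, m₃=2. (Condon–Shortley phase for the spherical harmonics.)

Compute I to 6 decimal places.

m-sum 0 ✓  L=6 even ✓  1≤3≤3 ✓
Π(2lᵢ+1) = 3×5×7 = 105
triangle coeff Δ(1,2,3) = 1/105
Σ_t [0,0]: t=0:+1/4 = 1/4
(3j)²=3/35 [(1 2 3; 0 0 0)], sign=-1
Σ_t [0,0]: t=0:+1/12 = 1/12
(3j)²=2/21 [(1 2 3; -1 -1 2)], sign=-1
⇒ 4πI² = 6/7
I = (+1)√(6/7/(4π)) = 0.26116903

0.261169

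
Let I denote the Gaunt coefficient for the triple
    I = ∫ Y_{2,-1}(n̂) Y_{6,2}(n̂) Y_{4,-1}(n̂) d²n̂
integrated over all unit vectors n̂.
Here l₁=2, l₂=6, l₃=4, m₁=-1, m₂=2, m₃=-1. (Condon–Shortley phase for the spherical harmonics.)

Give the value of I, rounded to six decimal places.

0.238034

Rules hold: Σm=0, L=12 even, 4≤4≤8.
N = 5·13·9 = 585
Δ = 4!·0!·8!/13! = 1/6435
Racah Σ t=2..2: t=2:+1/2304 = 1/2304
⇒ 3j(2 6 4; 0 0 0)² = 5/143, sgn +1
Racah Σ t=3..3: t=3:−1/4320 = -1/4320
⇒ 3j(2 6 4; -1 2 -1)² = 224/6435, sgn +1
4πI² = N·(3j₀)²·(3jₘ)² = 1120/1573
I = +1·√(0.712015/4π) = 0.23803440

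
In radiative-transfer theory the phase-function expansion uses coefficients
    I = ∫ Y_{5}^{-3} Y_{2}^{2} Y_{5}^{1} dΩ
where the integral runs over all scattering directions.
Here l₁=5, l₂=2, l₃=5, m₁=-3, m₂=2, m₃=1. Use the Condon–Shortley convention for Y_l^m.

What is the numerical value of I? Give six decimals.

Rules hold: Σm=0, L=12 even, 3≤5≤7.
N = 11·5·11 = 605
Δ = 2!·8!·2!/13! = 1/38610
Racah Σ t=0..2: t=0:+1/2880 t=1:−1/576 t=2:+1/2880 = -1/960
⇒ 3j(5 2 5; 0 0 0)² = 10/429, sgn +1
Racah Σ t=2..2: t=2:+1/5760 = 1/5760
⇒ 3j(5 2 5; -3 2 1)² = 56/2145, sgn +1
4πI² = N·(3j₀)²·(3jₘ)² = 560/1521
I = +1·√(0.368179/4π) = 0.17116875

0.171169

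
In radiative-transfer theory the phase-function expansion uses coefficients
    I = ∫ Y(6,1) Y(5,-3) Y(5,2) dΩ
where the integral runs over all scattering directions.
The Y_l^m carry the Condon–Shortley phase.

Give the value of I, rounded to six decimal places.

0.016235

Checks pass: Σm=0; 16 even; l₃=5∈[1,11].
(2·6+1)(2·5+1)(2·5+1) = 1573
Δ: 6! 6! 4! / 17! → 1/28588560
sum: t=1:−1/345600 t=2:+1/13824 t=3:−1/5184 t=4:+1/13824 t=5:−1/345600 = -7/129600
3j²(6 5 5; 0 0 0) = Δ·Π!·Σ² = 80/7293  (sign +1)
sum: t=0:+1/345600 t=1:−1/34560 t=2:+1/41472 = -1/518400
3j²(6 5 5; 1 -3 2) = Δ·Π!·Σ² = 7/36465  (sign +1)
combine: 4πI² = 1573·80/7293·7/36465 = 112/33813
take √, sign +1: I = 0.01623537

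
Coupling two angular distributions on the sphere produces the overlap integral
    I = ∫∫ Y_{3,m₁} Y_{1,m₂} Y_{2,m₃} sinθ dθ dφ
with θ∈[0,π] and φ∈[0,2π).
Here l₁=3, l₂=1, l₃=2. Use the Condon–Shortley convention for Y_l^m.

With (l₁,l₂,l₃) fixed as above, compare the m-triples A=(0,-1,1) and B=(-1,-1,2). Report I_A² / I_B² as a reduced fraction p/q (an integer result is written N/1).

l's match ⇒ only the (l;m) 3-j factors differ between A and B.
A: triangle coeff Δ(3,1,2) = 1/105; Σ_t [0,0]: t=0:+1/12 = 1/12; (3j)²=1/35 [(3 1 2; 0 -1 1)], sign=-1
B: triangle coeff Δ(3,1,2) = 1/105; Σ_t [0,0]: t=0:+1/48 = 1/48; (3j)²=1/105 [(3 1 2; -1 -1 2)], sign=+1
I_A²/I_B² = (1/35)/(1/105) = 3/1

3/1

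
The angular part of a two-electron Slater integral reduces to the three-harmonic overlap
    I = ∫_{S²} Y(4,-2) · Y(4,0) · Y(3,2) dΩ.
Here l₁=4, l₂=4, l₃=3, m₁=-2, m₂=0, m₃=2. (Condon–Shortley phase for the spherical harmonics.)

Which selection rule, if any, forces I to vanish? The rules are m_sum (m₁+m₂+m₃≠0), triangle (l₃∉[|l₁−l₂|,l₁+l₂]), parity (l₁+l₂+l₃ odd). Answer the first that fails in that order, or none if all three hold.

parity

m₁+m₂+m₃ = -2 + 0 + 2 = 0  ✓
triangle: |4−4|=0 ≤ l₃=3 ≤ 4+4=8  ✓
parity: l₁+l₂+l₃ = 11 is odd  ✗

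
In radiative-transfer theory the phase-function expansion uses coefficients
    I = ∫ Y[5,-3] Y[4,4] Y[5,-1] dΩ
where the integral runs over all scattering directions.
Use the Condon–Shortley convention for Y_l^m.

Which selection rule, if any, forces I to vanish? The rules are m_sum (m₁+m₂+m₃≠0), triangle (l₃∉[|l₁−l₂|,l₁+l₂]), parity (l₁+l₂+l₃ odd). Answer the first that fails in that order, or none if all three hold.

none

m₁+m₂+m₃ = -3 + 4 − 1 = 0  ✓
triangle: |5−4|=1 ≤ l₃=5 ≤ 5+4=9  ✓
parity: l₁+l₂+l₃ = 14 is even  ✓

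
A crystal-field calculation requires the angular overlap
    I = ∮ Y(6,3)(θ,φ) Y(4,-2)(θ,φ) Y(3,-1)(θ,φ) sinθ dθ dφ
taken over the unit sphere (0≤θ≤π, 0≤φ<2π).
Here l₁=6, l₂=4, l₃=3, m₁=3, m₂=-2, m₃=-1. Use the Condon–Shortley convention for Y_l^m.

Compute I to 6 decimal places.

0.000000

L=13 odd ⇒ parity kills the (l;000) factor ⇒ I = 0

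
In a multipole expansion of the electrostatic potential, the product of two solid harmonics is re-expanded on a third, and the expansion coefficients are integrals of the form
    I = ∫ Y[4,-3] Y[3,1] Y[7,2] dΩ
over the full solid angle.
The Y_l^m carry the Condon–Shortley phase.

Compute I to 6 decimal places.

0.090400

Checks pass: Σm=0; 14 even; l₃=7∈[1,7].
(2·4+1)(2·3+1)(2·7+1) = 945
Δ: 0! 8! 6! / 15! → 1/45045
sum: t=0:+1/20736 = 1/20736
3j²(4 3 7; 0 0 0) = Δ·Π!·Σ² = 35/1287  (sign -1)
sum: t=0:+1/241920 = 1/241920
3j²(4 3 7; -3 1 2) = Δ·Π!·Σ² = 4/1001  (sign -1)
combine: 4πI² = 945·35/1287·4/1001 = 2100/20449
take √, sign +1: I = 0.09040005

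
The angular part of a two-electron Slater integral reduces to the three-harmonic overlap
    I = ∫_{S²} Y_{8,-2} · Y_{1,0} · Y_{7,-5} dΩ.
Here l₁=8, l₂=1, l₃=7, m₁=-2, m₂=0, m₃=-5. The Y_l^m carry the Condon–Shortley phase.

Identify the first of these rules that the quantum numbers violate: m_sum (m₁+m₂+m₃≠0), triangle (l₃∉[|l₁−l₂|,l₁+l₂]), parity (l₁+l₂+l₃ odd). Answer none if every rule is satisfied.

azimuthal sum: -2 + 0 − 5 = -7  ✗
7 ≤ 7 ≤ 9 (triangle on l)
L = 8 + 1 + 7 = 16 (even)

m_sum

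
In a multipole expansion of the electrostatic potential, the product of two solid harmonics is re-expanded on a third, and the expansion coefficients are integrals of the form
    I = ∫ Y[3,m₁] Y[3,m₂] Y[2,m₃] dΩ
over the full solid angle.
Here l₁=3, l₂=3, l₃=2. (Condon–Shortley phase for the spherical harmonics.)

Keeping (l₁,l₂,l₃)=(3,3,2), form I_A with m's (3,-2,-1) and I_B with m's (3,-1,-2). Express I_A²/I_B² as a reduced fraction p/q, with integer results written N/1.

Same 3,3,2: normalisation and zero-m 3j drop out of the ratio.
A: Δ: 4! 2! 2! / 9! → 1/3780; sum: t=0:+1/48 = 1/48; 3j²(3 3 2; 3 -2 -1) = Δ·Π!·Σ² = 5/84  (sign -1)
B: Δ: 4! 2! 2! / 9! → 1/3780; sum: t=0:+1/96 = 1/96; 3j²(3 3 2; 3 -1 -2) = Δ·Π!·Σ² = 1/42  (sign +1)
I_A²/I_B² = (5/84)/(1/42) = 5/2

5/2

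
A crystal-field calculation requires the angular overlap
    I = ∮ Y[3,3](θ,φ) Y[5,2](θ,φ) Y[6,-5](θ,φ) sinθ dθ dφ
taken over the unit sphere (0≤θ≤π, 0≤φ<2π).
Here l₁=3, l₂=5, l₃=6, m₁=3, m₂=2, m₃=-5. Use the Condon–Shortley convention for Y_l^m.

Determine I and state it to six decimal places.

0.169016

Checks pass: Σm=0; 14 even; l₃=6∈[2,8].
(2·3+1)(2·5+1)(2·6+1) = 1001
Δ: 2! 4! 8! / 15! → 1/675675
sum: t=0:+1/8640 t=1:−1/2304 t=2:+1/8640 = -7/34560
3j²(3 5 6; 0 0 0) = Δ·Π!·Σ² = 7/429  (sign -1)
sum: t=0:+1/241920 = 1/241920
3j²(3 5 6; 3 2 -5) = Δ·Π!·Σ² = 2/91  (sign -1)
combine: 4πI² = 1001·7/429·2/91 = 14/39
take √, sign +1: I = 0.16901560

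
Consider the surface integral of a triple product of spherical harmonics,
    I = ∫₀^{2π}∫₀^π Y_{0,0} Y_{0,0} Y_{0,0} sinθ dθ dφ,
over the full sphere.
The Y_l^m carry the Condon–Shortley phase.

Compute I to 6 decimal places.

0.282095

m-sum 0 ✓  L=0 even ✓  0≤0≤0 ✓
Π(2lᵢ+1) = 1×1×1 = 1
triangle coeff Δ(0,0,0) = 1/1
Σ_t [0,0]: t=0:+1/1 = 1/1
(3j)²=1/1 [(0 0 0; 0 0 0)], sign=+1
(m-triple is (0,0,0) — same symbol as above.)
⇒ 4πI² = 1/1
I = (+1)√(1/1/(4π)) = 0.28209479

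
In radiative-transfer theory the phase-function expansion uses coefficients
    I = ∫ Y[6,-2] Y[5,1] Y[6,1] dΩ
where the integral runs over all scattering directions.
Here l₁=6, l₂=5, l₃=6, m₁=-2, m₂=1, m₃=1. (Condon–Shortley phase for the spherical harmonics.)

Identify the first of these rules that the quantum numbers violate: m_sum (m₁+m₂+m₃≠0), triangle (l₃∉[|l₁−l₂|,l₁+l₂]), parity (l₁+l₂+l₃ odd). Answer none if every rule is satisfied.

Σmᵢ = 0  ✓
l₃∈[|l₁−l₂|,l₁+l₂]=[1,11], have l₃=6  ✓
Σlᵢ = 17 ⇒ odd  ✗

parity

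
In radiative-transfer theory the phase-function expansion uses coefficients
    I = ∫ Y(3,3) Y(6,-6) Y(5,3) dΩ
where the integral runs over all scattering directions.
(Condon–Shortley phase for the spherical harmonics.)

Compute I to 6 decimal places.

-0.119512

Checks pass: Σm=0; 14 even; l₃=5∈[3,9].
(2·3+1)(2·6+1)(2·5+1) = 1001
Δ: 4! 2! 8! / 15! → 1/675675
sum: t=1:−1/8640 t=2:+1/2304 t=3:−1/8640 = 7/34560
3j²(3 6 5; 0 0 0) = Δ·Π!·Σ² = 7/429  (sign -1)
sum: t=0:+1/1935360 = 1/1935360
3j²(3 6 5; 3 -6 3) = Δ·Π!·Σ² = 1/91  (sign +1)
combine: 4πI² = 1001·7/429·1/91 = 7/39
take √, sign -1: I = -0.11951207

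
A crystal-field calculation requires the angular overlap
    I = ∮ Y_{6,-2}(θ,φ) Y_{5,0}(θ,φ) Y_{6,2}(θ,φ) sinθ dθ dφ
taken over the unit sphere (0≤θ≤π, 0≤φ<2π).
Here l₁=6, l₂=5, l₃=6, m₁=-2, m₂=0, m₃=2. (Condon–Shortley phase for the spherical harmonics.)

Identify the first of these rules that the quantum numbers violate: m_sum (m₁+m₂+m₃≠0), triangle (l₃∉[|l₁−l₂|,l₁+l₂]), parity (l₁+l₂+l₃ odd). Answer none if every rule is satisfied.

Σmᵢ = 0  ✓
l₃∈[|l₁−l₂|,l₁+l₂]=[1,11], have l₃=6  ✓
Σlᵢ = 17 ⇒ odd  ✗

parity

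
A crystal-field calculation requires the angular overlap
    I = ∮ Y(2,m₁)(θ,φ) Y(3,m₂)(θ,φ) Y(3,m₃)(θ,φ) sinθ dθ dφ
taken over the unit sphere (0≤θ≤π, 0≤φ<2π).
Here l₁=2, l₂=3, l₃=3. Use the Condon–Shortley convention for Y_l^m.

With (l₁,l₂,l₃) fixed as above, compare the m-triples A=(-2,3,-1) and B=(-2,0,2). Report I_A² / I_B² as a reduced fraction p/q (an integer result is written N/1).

Shared (l₁,l₂,l₃)=(2,3,3): N and (l;000)² cancel in I_A²/I_B².
A: Δ = 2!·2!·4!/9! = 1/3780; Racah Σ t=2..2: t=2:+1/96 = 1/96; ⇒ 3j(2 3 3; -2 3 -1)² = 1/42, sgn +1
B: Δ = 2!·2!·4!/9! = 1/3780; Racah Σ t=2..2: t=2:+1/24 = 1/24; ⇒ 3j(2 3 3; -2 0 2)² = 1/21, sgn -1
I_A²/I_B² = (1/42)/(1/21) = 1/2

1/2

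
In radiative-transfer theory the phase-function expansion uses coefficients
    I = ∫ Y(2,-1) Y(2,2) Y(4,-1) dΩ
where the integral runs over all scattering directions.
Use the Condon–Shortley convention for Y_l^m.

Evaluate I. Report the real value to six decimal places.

-0.090112

Checks pass: Σm=0; 8 even; l₃=4∈[0,4].
(2·2+1)(2·2+1)(2·4+1) = 225
Δ: 0! 4! 4! / 9! → 1/630
sum: t=0:+1/16 = 1/16
3j²(2 2 4; 0 0 0) = Δ·Π!·Σ² = 2/35  (sign +1)
sum: t=0:+1/144 = 1/144
3j²(2 2 4; -1 2 -1) = Δ·Π!·Σ² = 1/126  (sign -1)
combine: 4πI² = 225·2/35·1/126 = 5/49
take √, sign -1: I = -0.09011188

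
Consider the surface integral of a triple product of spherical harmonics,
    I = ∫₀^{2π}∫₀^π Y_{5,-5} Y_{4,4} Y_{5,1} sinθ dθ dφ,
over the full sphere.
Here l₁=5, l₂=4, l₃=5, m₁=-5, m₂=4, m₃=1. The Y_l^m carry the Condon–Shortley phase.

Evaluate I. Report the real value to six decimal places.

Checks pass: Σm=0; 14 even; l₃=5∈[1,9].
(2·5+1)(2·4+1)(2·5+1) = 1089
Δ: 4! 6! 4! / 15! → 1/3153150
sum: t=0:+1/69120 t=1:−1/1728 t=2:+1/576 t=3:−1/1728 t=4:+1/69120 = 7/11520
3j²(5 4 5; 0 0 0) = Δ·Π!·Σ² = 2/143  (sign -1)
sum: t=4:+1/414720 = 1/414720
3j²(5 4 5; -5 4 1) = Δ·Π!·Σ² = 2/429  (sign +1)
combine: 4πI² = 1089·2/143·2/429 = 12/169
take √, sign -1: I = -0.07516962

-0.075170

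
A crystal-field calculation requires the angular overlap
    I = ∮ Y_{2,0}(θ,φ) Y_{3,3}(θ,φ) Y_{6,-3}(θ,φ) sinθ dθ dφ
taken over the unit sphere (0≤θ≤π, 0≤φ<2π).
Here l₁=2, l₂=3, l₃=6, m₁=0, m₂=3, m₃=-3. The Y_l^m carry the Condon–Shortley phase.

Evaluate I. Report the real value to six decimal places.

l₃=6 ∉ [1,5] — triangle fails ⇒ I = 0

0.000000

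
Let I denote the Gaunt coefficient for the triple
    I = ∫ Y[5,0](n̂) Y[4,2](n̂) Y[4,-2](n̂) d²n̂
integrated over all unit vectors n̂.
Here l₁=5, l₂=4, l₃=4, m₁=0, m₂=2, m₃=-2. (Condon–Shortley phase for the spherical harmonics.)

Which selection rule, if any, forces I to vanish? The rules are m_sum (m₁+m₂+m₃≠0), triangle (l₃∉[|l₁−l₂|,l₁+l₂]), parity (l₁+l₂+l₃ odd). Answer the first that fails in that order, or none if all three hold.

parity

azimuthal sum: 0 + 2 − 2 = 0  ✓
1 ≤ 4 ≤ 9 (triangle on l)  ✓
L = 5 + 4 + 4 = 13 (odd)  ✗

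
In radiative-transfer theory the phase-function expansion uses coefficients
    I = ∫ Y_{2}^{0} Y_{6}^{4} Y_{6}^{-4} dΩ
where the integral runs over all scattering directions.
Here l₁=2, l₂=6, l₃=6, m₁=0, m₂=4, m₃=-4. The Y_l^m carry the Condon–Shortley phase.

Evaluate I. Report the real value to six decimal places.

-0.022938

m-sum 0 ✓  L=14 even ✓  4≤6≤8 ✓
Π(2lᵢ+1) = 5×13×13 = 845
triangle coeff Δ(2,6,6) = 1/90090
Σ_t [0,2]: t=0:+1/69120 t=1:−1/14400 t=2:+1/69120 = -7/172800
(3j)²=14/715 [(2 6 6; 0 0 0)], sign=-1
Σ_t [0,2]: t=0:+1/14515200 t=1:−1/362880 t=2:+1/322560 = 1/2419200
(3j)²=2/5005 [(2 6 6; 0 4 -4)], sign=+1
⇒ 4πI² = 4/605
I = (-1)√(4/605/(4π)) = -0.02293757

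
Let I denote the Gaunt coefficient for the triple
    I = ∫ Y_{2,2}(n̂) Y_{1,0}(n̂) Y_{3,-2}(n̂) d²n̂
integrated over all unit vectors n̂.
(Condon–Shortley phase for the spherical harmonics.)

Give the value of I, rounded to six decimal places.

0.184674

Checks pass: Σm=0; 6 even; l₃=3∈[1,3].
(2·2+1)(2·1+1)(2·3+1) = 105
Δ: 0! 4! 2! / 7! → 1/105
sum: t=0:+1/4 = 1/4
3j²(2 1 3; 0 0 0) = Δ·Π!·Σ² = 3/35  (sign -1)
sum: t=0:+1/24 = 1/24
3j²(2 1 3; 2 0 -2) = Δ·Π!·Σ² = 1/21  (sign -1)
combine: 4πI² = 105·3/35·1/21 = 3/7
take √, sign +1: I = 0.18467439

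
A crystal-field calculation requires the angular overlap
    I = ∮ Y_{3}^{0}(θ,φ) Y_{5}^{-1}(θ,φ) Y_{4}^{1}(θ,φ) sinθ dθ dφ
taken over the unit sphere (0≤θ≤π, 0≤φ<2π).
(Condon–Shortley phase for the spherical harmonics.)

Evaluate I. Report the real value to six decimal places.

Rules hold: Σm=0, L=12 even, 2≤4≤8.
N = 7·11·9 = 693
Δ = 4!·2!·6!/13! = 1/180180
Racah Σ t=1..3: t=1:−1/576 t=2:+1/144 t=3:−1/576 = 1/288
⇒ 3j(3 5 4; 0 0 0)² = 20/1001, sgn +1
Racah Σ t=1..3: t=1:−1/432 t=2:+1/192 t=3:−1/1440 = 19/8640
⇒ 3j(3 5 4; 0 -1 1)² = 361/30030, sgn -1
4πI² = N·(3j₀)²·(3jₘ)² = 2166/13013
I = -1·√(0.166449/4π) = -0.11508947

-0.115089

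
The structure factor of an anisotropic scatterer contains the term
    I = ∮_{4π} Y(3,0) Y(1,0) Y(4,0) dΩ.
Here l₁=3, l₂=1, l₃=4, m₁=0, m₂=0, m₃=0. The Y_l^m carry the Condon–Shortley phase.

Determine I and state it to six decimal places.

0.246233

Rules hold: Σm=0, L=8 even, 2≤4≤4.
N = 7·3·9 = 189
Δ = 0!·6!·2!/9! = 1/252
Racah Σ t=0..0: t=0:+1/36 = 1/36
⇒ 3j(3 1 4; 0 0 0)² = 4/63, sgn +1
(m-triple is (0,0,0) — same symbol as above.)
4πI² = N·(3j₀)²·(3jₘ)² = 16/21
I = +1·√(0.761905/4π) = 0.24623252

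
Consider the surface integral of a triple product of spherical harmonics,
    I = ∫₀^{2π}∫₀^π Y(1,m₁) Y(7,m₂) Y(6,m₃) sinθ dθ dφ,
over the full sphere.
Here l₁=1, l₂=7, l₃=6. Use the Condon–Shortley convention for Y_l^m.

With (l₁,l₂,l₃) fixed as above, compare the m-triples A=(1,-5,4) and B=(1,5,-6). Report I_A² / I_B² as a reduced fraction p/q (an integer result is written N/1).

66/1

Shared (l₁,l₂,l₃)=(1,7,6): N and (l;000)² cancel in I_A²/I_B².
A: Δ = 2!·0!·12!/15! = 1/1365; Racah Σ t=0..0: t=0:+1/14515200 = 1/14515200; ⇒ 3j(1 7 6; 1 -5 4)² = 22/455, sgn +1
B: Δ = 2!·0!·12!/15! = 1/1365; Racah Σ t=0..0: t=0:+1/958003200 = 1/958003200; ⇒ 3j(1 7 6; 1 5 -6)² = 1/1365, sgn +1
I_A²/I_B² = (22/455)/(1/1365) = 66/1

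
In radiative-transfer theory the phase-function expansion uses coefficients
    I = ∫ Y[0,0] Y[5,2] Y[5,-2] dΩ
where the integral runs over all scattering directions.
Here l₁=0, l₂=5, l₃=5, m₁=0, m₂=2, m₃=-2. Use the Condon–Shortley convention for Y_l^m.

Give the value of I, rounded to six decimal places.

Checks pass: Σm=0; 10 even; l₃=5∈[5,5].
(2·0+1)(2·5+1)(2·5+1) = 121
Δ: 0! 0! 10! / 11! → 1/11
sum: t=0:+1/14400 = 1/14400
3j²(0 5 5; 0 0 0) = Δ·Π!·Σ² = 1/11  (sign -1)
sum: t=0:+1/30240 = 1/30240
3j²(0 5 5; 0 2 -2) = Δ·Π!·Σ² = 1/11  (sign -1)
combine: 4πI² = 121·1/11·1/11 = 1/1
take √, sign +1: I = 0.28209479

0.282095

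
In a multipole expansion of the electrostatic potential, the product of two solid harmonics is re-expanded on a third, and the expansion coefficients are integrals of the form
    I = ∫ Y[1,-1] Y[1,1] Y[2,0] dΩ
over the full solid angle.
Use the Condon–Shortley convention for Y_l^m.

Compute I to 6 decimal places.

0.126157

Checks pass: Σm=0; 4 even; l₃=2∈[0,2].
(2·1+1)(2·1+1)(2·2+1) = 45
Δ: 0! 2! 2! / 5! → 1/30
sum: t=0:+1/1 = 1/1
3j²(1 1 2; 0 0 0) = Δ·Π!·Σ² = 2/15  (sign +1)
sum: t=0:+1/4 = 1/4
3j²(1 1 2; -1 1 0) = Δ·Π!·Σ² = 1/30  (sign +1)
combine: 4πI² = 45·2/15·1/30 = 1/5
take √, sign +1: I = 0.12615663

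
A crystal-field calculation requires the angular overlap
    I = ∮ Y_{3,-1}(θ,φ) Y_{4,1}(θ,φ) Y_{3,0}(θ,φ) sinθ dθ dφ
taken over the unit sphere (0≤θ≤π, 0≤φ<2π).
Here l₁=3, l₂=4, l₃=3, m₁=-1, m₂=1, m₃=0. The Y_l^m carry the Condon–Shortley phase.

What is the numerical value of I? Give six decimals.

m-sum 0 ✓  L=10 even ✓  1≤3≤7 ✓
Π(2lᵢ+1) = 7×9×7 = 441
triangle coeff Δ(3,4,3) = 1/34650
Σ_t [1,3]: t=1:−1/72 t=2:+1/16 t=3:−1/72 = 5/144
(3j)²=2/77 [(3 4 3; 0 0 0)], sign=-1
Σ_t [2,4]: t=2:+1/48 t=3:−1/24 t=4:+1/288 = -5/288
(3j)²=5/462 [(3 4 3; -1 1 0)], sign=+1
⇒ 4πI² = 15/121
I = (-1)√(15/121/(4π)) = -0.09932258

-0.099323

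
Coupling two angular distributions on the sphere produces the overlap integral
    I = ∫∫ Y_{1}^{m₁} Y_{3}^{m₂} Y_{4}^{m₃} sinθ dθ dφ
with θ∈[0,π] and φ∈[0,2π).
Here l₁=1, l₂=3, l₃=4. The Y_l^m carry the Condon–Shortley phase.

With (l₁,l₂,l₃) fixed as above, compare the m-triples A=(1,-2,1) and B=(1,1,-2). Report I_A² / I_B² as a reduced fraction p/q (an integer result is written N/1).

1/5

Shared (l₁,l₂,l₃)=(1,3,4): N and (l;000)² cancel in I_A²/I_B².
A: Δ = 0!·2!·6!/9! = 1/252; Racah Σ t=0..0: t=0:+1/240 = 1/240; ⇒ 3j(1 3 4; 1 -2 1)² = 1/84, sgn -1
B: Δ = 0!·2!·6!/9! = 1/252; Racah Σ t=0..0: t=0:+1/96 = 1/96; ⇒ 3j(1 3 4; 1 1 -2)² = 5/84, sgn +1
I_A²/I_B² = (1/84)/(5/84) = 1/5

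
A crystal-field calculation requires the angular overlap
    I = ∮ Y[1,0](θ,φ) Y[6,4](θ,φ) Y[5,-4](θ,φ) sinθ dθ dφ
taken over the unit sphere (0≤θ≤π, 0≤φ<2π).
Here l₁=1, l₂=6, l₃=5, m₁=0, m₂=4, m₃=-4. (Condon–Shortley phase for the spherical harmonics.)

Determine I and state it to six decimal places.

Checks pass: Σm=0; 12 even; l₃=5∈[5,7].
(2·1+1)(2·6+1)(2·5+1) = 429
Δ: 2! 0! 10! / 13! → 1/858
sum: t=1:−1/14400 = -1/14400
3j²(1 6 5; 0 0 0) = Δ·Π!·Σ² = 6/143  (sign +1)
sum: t=1:−1/362880 = -1/362880
3j²(1 6 5; 0 4 -4) = Δ·Π!·Σ² = 10/429  (sign +1)
combine: 4πI² = 429·6/143·10/429 = 60/143
take √, sign +1: I = 0.18272698

0.182727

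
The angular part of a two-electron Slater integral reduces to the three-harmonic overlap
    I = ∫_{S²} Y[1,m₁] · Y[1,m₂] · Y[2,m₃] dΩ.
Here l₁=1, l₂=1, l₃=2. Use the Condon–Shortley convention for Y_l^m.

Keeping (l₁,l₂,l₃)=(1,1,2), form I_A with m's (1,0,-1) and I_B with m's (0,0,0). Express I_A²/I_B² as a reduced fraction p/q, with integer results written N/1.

Same 1,1,2: normalisation and zero-m 3j drop out of the ratio.
A: Δ: 0! 2! 2! / 5! → 1/30; sum: t=0:+1/2 = 1/2; 3j²(1 1 2; 1 0 -1) = Δ·Π!·Σ² = 1/10  (sign -1)
B: Δ: 0! 2! 2! / 5! → 1/30; sum: t=0:+1/1 = 1/1; 3j²(1 1 2; 0 0 0) = Δ·Π!·Σ² = 2/15  (sign +1)
I_A²/I_B² = (1/10)/(2/15) = 3/4

3/4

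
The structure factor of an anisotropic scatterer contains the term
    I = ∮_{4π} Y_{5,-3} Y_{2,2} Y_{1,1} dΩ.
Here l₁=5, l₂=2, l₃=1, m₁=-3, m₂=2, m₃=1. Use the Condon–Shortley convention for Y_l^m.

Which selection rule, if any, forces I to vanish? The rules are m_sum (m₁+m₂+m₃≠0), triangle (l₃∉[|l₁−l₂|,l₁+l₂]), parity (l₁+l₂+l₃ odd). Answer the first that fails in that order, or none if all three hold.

m₁+m₂+m₃ = -3 + 2 + 1 = 0  ✓
triangle: |5−2|=3 ≤ l₃=1 ≤ 5+2=7  ✗
parity: l₁+l₂+l₃ = 8 is even

triangle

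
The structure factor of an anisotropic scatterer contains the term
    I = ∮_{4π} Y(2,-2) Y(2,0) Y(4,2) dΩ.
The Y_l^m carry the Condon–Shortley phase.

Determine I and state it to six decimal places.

0.156078

Checks pass: Σm=0; 8 even; l₃=4∈[0,4].
(2·2+1)(2·2+1)(2·4+1) = 225
Δ: 0! 4! 4! / 9! → 1/630
sum: t=0:+1/16 = 1/16
3j²(2 2 4; 0 0 0) = Δ·Π!·Σ² = 2/35  (sign +1)
sum: t=0:+1/96 = 1/96
3j²(2 2 4; -2 0 2) = Δ·Π!·Σ² = 1/42  (sign +1)
combine: 4πI² = 225·2/35·1/42 = 15/49
take √, sign +1: I = 0.15607835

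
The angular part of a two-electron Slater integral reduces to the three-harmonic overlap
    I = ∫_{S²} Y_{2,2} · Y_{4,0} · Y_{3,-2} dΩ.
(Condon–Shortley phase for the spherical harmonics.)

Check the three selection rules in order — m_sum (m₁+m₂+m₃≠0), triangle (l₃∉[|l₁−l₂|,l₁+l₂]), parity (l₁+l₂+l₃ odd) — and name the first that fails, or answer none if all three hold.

azimuthal sum: 2 + 0 − 2 = 0  ✓
2 ≤ 3 ≤ 6 (triangle on l)  ✓
L = 2 + 4 + 3 = 9 (odd)  ✗

parity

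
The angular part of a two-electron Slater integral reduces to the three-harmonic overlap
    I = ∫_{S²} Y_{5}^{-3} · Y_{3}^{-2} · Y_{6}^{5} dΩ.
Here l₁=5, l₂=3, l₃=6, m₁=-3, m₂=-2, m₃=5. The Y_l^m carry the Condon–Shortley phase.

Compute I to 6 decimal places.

-0.169016

Rules hold: Σm=0, L=14 even, 2≤6≤8.
N = 11·7·13 = 1001
Δ = 2!·8!·4!/15! = 1/675675
Racah Σ t=0..2: t=0:+1/8640 t=1:−1/2304 t=2:+1/8640 = -7/34560
⇒ 3j(5 3 6; 0 0 0)² = 7/429, sgn -1
Racah Σ t=0..1: t=0:+1/483840 t=1:−1/120960 = -1/161280
⇒ 3j(5 3 6; -3 -2 5)² = 2/91, sgn +1
4πI² = N·(3j₀)²·(3jₘ)² = 14/39
I = -1·√(0.358974/4π) = -0.16901560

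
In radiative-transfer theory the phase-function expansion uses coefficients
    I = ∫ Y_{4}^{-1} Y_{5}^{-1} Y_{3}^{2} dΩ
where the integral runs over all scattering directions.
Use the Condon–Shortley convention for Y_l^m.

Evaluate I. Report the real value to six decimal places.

Checks pass: Σm=0; 12 even; l₃=3∈[1,9].
(2·4+1)(2·5+1)(2·3+1) = 693
Δ: 6! 2! 4! / 13! → 1/180180
sum: t=2:+1/576 t=3:−1/144 t=4:+1/576 = -1/288
3j²(4 5 3; 0 0 0) = Δ·Π!·Σ² = 20/1001  (sign +1)
sum: t=3:−1/432 t=4:+1/1152 = -5/3456
3j²(4 5 3; -1 -1 2) = Δ·Π!·Σ² = 625/36036  (sign +1)
combine: 4πI² = 693·20/1001·625/36036 = 3125/13013
take √, sign +1: I = 0.13823925

0.138239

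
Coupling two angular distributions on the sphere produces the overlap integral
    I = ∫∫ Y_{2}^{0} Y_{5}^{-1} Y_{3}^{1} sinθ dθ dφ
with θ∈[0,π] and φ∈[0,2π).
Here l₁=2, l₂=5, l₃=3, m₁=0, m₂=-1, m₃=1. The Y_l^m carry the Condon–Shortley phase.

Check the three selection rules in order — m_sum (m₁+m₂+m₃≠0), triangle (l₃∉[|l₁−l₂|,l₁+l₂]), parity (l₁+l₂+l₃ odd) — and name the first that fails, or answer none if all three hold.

none

Σmᵢ = 0  ✓
l₃∈[|l₁−l₂|,l₁+l₂]=[3,7], have l₃=3  ✓
Σlᵢ = 10 ⇒ even  ✓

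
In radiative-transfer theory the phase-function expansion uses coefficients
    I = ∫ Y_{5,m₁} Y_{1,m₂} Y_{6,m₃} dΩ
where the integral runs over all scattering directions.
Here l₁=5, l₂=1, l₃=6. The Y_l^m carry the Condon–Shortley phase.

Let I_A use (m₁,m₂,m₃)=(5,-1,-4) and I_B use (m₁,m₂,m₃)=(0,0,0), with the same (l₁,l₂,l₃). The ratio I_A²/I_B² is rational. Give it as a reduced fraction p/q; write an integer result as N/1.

l's match ⇒ only the (l;m) 3-j factors differ between A and B.
A: triangle coeff Δ(5,1,6) = 1/858; Σ_t [0,0]: t=0:+1/7257600 = 1/7257600; (3j)²=1/858 [(5 1 6; 5 -1 -4)], sign=+1
B: triangle coeff Δ(5,1,6) = 1/858; Σ_t [0,0]: t=0:+1/14400 = 1/14400; (3j)²=6/143 [(5 1 6; 0 0 0)], sign=+1
I_A²/I_B² = (1/858)/(6/143) = 1/36

1/36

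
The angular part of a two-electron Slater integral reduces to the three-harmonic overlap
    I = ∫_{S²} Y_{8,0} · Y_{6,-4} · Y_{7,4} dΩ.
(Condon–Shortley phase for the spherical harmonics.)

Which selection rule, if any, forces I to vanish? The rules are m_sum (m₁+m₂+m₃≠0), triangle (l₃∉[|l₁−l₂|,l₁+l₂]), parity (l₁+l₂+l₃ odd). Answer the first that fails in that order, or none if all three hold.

azimuthal sum: 0 − 4 + 4 = 0  ✓
2 ≤ 7 ≤ 14 (triangle on l)  ✓
L = 8 + 6 + 7 = 21 (odd)  ✗

parity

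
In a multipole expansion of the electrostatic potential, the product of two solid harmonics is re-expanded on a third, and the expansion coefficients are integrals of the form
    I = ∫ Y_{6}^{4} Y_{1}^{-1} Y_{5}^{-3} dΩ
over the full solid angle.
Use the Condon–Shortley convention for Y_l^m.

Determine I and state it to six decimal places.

0.274090

Rules hold: Σm=0, L=12 even, 5≤5≤7.
N = 13·3·11 = 429
Δ = 2!·10!·0!/13! = 1/858
Racah Σ t=1..1: t=1:−1/14400 = -1/14400
⇒ 3j(6 1 5; 0 0 0)² = 6/143, sgn +1
Racah Σ t=0..0: t=0:+1/161280 = 1/161280
⇒ 3j(6 1 5; 4 -1 -3)² = 15/286, sgn +1
4πI² = N·(3j₀)²·(3jₘ)² = 135/143
I = +1·√(0.944056/4π) = 0.27409047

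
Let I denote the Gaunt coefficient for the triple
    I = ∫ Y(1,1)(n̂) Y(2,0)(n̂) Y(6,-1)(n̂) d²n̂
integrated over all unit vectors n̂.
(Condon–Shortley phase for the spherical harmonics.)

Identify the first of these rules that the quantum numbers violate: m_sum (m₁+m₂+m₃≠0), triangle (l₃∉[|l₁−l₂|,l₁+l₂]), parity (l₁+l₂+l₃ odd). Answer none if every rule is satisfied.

triangle

azimuthal sum: 1 + 0 − 1 = 0  ✓
1 ≤ 6 ≤ 3 (triangle on l)  ✗
L = 1 + 2 + 6 = 9 (odd)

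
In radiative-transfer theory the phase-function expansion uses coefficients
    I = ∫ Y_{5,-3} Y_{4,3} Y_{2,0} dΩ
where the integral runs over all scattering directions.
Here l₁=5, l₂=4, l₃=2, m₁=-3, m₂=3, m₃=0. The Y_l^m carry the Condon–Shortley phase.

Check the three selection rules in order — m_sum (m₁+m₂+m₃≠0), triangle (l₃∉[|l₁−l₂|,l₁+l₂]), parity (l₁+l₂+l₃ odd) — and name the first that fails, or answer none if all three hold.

m₁+m₂+m₃ = -3 + 3 + 0 = 0  ✓
triangle: |5−4|=1 ≤ l₃=2 ≤ 5+4=9  ✓
parity: l₁+l₂+l₃ = 11 is odd  ✗

parity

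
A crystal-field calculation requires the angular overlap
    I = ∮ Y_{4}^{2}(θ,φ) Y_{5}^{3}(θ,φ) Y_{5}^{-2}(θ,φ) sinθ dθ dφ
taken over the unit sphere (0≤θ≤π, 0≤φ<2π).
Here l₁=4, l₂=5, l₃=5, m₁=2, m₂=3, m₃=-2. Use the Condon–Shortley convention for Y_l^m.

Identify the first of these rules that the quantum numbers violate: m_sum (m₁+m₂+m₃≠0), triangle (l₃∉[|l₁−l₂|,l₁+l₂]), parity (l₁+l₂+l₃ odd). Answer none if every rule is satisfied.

m₁+m₂+m₃ = 2 + 3 − 2 = 3  ✗
triangle: |4−5|=1 ≤ l₃=5 ≤ 4+5=9
parity: l₁+l₂+l₃ = 14 is even

m_sum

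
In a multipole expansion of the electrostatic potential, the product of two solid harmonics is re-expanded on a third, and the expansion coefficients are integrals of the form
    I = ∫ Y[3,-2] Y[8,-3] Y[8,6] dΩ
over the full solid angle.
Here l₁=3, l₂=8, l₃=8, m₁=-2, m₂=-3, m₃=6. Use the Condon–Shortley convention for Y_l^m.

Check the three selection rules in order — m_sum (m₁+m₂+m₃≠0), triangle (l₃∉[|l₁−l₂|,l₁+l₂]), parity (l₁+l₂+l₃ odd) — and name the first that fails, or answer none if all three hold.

m_sum

Σmᵢ = 1  ✗
l₃∈[|l₁−l₂|,l₁+l₂]=[5,11], have l₃=8
Σlᵢ = 19 ⇒ odd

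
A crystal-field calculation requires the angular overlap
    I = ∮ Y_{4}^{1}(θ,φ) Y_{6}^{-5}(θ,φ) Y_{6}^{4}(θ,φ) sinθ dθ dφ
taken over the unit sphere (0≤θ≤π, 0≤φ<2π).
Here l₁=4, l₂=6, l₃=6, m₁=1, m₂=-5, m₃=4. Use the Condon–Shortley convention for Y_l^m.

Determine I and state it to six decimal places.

Checks pass: Σm=0; 16 even; l₃=6∈[2,10].
(2·4+1)(2·6+1)(2·6+1) = 1521
Δ: 4! 4! 8! / 17! → 1/15315300
sum: t=0:+1/829440 t=1:−1/25920 t=2:+1/9216 t=3:−1/25920 t=4:+1/829440 = 7/207360
3j²(4 6 6; 0 0 0) = Δ·Π!·Σ² = 28/2431  (sign +1)
sum: t=0:+1/725760 t=1:−1/967680 = 1/2903040
3j²(4 6 6; 1 -5 4) = Δ·Π!·Σ² = 5/3094  (sign +1)
combine: 4πI² = 1521·28/2431·5/3094 = 90/3179
take √, sign +1: I = 0.04746473

0.047465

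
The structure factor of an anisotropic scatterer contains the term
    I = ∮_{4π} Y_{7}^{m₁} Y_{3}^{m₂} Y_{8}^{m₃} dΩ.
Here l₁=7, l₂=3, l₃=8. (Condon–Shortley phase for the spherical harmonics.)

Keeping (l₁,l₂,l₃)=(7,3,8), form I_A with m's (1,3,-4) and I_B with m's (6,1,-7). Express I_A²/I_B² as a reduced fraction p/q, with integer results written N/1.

22275/2366

Shared (l₁,l₂,l₃)=(7,3,8): N and (l;000)² cancel in I_A²/I_B².
A: Δ = 2!·12!·4!/19! = 1/5290740; Racah Σ t=2..2: t=2:+1/46448640 = 1/46448640; ⇒ 3j(7 3 8; 1 3 -4)² = 2475/117572, sgn +1
B: Δ = 2!·12!·4!/19! = 1/5290740; Racah Σ t=0..1: t=0:+1/1916006400 t=1:−1/2874009600 = 1/5748019200; ⇒ 3j(7 3 8; 6 1 -7)² = 13/5814, sgn -1
I_A²/I_B² = (2475/117572)/(13/5814) = 22275/2366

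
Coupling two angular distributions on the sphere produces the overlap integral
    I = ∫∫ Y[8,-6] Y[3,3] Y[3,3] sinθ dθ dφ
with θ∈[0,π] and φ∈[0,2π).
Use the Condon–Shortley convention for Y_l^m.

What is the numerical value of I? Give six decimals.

0.000000

l₃=3 ∉ [5,11] — triangle fails ⇒ I = 0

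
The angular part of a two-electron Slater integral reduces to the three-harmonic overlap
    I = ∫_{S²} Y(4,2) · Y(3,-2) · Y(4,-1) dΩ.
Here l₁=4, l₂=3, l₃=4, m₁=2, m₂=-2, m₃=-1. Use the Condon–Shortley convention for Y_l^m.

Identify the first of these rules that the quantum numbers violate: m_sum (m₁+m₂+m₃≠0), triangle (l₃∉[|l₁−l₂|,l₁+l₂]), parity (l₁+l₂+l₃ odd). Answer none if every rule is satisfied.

m_sum

Σmᵢ = -1  ✗
l₃∈[|l₁−l₂|,l₁+l₂]=[1,7], have l₃=4
Σlᵢ = 11 ⇒ odd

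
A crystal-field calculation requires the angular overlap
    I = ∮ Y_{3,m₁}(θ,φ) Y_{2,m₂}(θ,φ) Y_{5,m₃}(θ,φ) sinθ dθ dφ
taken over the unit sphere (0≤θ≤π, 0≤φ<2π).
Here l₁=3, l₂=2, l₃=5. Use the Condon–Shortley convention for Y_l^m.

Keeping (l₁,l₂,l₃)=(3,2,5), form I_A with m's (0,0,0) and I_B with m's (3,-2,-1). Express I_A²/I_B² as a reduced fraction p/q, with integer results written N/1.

l's match ⇒ only the (l;m) 3-j factors differ between A and B.
A: triangle coeff Δ(3,2,5) = 1/2310; Σ_t [0,0]: t=0:+1/144 = 1/144; (3j)²=10/231 [(3 2 5; 0 0 0)], sign=-1
B: triangle coeff Δ(3,2,5) = 1/2310; Σ_t [0,0]: t=0:+1/17280 = 1/17280; (3j)²=1/2310 [(3 2 5; 3 -2 -1)], sign=+1
I_A²/I_B² = (10/231)/(1/2310) = 100/1

100/1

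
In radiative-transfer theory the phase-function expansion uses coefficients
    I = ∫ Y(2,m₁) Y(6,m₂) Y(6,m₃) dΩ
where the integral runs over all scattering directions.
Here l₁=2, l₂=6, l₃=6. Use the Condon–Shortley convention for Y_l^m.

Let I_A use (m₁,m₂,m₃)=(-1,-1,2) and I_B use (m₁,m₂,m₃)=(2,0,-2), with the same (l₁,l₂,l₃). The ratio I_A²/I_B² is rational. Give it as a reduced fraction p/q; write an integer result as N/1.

Shared (l₁,l₂,l₃)=(2,6,6): N and (l;000)² cancel in I_A²/I_B².
A: Δ = 2!·2!·10!/15! = 1/90090; Racah Σ t=1..2: t=1:−1/34560 t=2:+1/60480 = -1/80640; ⇒ 3j(2 6 6; -1 -1 2)² = 6/1001, sgn -1
B: Δ = 2!·2!·10!/15! = 1/90090; Racah Σ t=0..0: t=0:+1/69120 = 1/69120; ⇒ 3j(2 6 6; 2 0 -2)² = 4/143, sgn +1
I_A²/I_B² = (6/1001)/(4/143) = 3/14

3/14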